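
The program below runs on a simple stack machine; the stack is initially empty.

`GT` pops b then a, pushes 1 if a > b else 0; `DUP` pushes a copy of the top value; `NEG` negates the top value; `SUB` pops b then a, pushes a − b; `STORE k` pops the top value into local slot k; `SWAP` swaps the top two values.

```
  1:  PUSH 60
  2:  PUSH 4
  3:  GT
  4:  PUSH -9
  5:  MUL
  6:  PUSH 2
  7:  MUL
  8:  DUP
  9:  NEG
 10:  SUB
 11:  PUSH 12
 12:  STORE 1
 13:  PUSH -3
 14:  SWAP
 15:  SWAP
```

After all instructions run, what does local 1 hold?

PUSH 60 -> 60
PUSH 4  -> 60 4
GT      -> 1
PUSH -9 -> 1 -9
MUL     -> -9
PUSH 2  -> -9 2
MUL     -> -18
DUP     -> -18 -18
NEG     -> -18 18
SUB     -> -36
PUSH 12 -> -36 12
STORE 1 -> -36
PUSH -3 -> -36 -3
SWAP    -> -3 -36
SWAP    -> -36 -3

12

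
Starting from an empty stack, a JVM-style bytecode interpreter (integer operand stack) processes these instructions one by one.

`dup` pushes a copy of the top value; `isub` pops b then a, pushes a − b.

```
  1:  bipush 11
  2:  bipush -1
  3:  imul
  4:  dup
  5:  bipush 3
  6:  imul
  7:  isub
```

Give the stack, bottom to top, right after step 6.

[-11, -33]

bipush 11 -> 11
bipush -1 -> 11 -1
imul      -> -11
dup       -> -11 -11
bipush 3  -> -11 -11 3
imul      -> -11 -33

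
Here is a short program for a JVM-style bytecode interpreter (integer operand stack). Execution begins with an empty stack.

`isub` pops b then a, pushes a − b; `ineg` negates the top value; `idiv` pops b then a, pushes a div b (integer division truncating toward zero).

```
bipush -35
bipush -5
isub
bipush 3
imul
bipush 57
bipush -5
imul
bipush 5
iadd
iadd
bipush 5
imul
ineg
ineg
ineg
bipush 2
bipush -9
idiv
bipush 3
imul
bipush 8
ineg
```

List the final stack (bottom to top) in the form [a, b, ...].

[1850, 0, -8]

bipush -35  -35
bipush -5   -35 -5
isub        -30
bipush 3    -30 3
imul        -90
bipush 57   -90 57
bipush -5   -90 57 -5
imul        -90 -285
bipush 5    -90 -285 5
iadd        -90 -280
iadd        -370
bipush 5    -370 5
imul        -1850
ineg        1850
ineg        -1850
ineg        1850
bipush 2    1850 2
bipush -9   1850 2 -9
idiv        1850 0
bipush 3    1850 0 3
imul        1850 0
bipush 8    1850 0 8
ineg        1850 0 -8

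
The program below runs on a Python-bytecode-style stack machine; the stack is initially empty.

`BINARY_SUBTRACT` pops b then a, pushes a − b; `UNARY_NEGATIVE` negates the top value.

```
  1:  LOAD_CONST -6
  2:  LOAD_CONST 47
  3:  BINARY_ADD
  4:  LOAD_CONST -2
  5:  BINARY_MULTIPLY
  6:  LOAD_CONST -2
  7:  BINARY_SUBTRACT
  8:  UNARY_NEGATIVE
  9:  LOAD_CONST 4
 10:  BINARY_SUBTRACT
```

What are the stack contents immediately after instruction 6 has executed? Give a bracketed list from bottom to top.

[-82, -2]

LOAD_CONST -6   → -6
LOAD_CONST 47   → -6 47
BINARY_ADD      → 41
LOAD_CONST -2   → 41 -2
BINARY_MULTIPLY → -82
LOAD_CONST -2   → -82 -2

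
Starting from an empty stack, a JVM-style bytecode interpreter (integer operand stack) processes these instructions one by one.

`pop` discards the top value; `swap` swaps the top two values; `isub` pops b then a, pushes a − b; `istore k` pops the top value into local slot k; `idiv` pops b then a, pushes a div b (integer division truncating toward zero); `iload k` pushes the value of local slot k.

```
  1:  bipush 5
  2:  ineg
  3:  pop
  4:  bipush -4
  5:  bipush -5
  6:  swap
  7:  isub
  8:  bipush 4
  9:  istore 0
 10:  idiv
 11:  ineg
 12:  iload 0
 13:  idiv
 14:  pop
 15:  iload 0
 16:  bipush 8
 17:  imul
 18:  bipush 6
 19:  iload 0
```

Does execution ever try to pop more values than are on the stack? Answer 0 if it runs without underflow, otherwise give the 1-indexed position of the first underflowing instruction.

bipush 5  -> [5]
ineg      -> [-5]
pop       -> []
bipush -4 -> [-4]
bipush -5 -> [-4, -5]
swap      -> [-5, -4]
isub      -> [-1]
bipush 4  -> [-1, 4]
istore 0  -> [-1]
idiv  — needs 2 operands, stack has 1 → underflow

10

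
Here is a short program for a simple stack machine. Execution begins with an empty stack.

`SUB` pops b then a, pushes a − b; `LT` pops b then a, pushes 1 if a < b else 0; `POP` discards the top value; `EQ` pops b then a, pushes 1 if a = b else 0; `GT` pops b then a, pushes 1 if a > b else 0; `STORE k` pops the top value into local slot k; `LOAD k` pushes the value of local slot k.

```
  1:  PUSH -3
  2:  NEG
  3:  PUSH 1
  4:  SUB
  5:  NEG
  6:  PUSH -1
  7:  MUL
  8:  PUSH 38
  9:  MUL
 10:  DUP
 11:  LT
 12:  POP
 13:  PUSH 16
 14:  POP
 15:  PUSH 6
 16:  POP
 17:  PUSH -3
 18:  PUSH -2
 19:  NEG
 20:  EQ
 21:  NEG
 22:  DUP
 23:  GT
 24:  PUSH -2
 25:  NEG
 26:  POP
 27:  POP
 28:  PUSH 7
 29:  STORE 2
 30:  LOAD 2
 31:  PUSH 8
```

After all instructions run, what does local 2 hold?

PUSH -3 : -3
NEG     : 3
PUSH 1  : 3 1
SUB     : 2
NEG     : -2
PUSH -1 : -2 -1
MUL     : 2
PUSH 38 : 2 38
MUL     : 76
DUP     : 76 76
LT      : 0
POP     : (empty)
PUSH 16 : 16
POP     : (empty)
PUSH 6  : 6
POP     : (empty)
PUSH -3 : -3
PUSH -2 : -3 -2
NEG     : -3 2
EQ      : 0
NEG     : 0
DUP     : 0 0
GT      : 0
PUSH -2 : 0 -2
NEG     : 0 2
POP     : 0
POP     : (empty)
PUSH 7  : 7
STORE 2 : (empty)
LOAD 2  : 7
PUSH 8  : 7 8

7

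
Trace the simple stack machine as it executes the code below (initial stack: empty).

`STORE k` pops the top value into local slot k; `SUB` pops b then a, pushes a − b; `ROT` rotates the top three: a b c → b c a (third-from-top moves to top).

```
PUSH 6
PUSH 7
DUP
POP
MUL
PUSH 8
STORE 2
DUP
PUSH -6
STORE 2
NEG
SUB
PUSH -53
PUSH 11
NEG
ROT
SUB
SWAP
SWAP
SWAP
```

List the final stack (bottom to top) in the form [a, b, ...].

PUSH 6   -> [6]
PUSH 7   -> [6, 7]
DUP      -> [6, 7, 7]
POP      -> [6, 7]
MUL      -> [42]
PUSH 8   -> [42, 8]
STORE 2  -> [42]
DUP      -> [42, 42]
PUSH -6  -> [42, 42, -6]
STORE 2  -> [42, 42]
NEG      -> [42, -42]
SUB      -> [84]
PUSH -53 -> [84, -53]
PUSH 11  -> [84, -53, 11]
NEG      -> [84, -53, -11]
ROT      -> [-53, -11, 84]
SUB      -> [-53, -95]
SWAP     -> [-95, -53]
SWAP     -> [-53, -95]
SWAP     -> [-95, -53]

[-95, -53]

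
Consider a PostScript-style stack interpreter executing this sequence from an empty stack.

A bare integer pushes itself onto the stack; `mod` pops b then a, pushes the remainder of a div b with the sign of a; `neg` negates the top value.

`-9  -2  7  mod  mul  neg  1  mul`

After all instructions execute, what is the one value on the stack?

-9   -9
-2   -9 -2
7    -9 -2 7
mod  -9 -2
mul  18
neg  -18
1    -18 1
mul  -18

-18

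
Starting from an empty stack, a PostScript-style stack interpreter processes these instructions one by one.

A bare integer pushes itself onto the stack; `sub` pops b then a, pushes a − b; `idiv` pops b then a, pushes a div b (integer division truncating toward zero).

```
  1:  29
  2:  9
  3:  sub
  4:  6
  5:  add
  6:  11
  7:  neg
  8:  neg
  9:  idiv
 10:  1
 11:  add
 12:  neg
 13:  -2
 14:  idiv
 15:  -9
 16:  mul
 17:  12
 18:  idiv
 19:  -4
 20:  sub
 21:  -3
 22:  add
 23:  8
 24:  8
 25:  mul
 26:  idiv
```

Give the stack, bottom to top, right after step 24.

[1, 8, 8]

29   : 29
9    : 29 9
sub  : 20
6    : 20 6
add  : 26
11   : 26 11
neg  : 26 -11
neg  : 26 11
idiv : 2
1    : 2 1
add  : 3
neg  : -3
-2   : -3 -2
idiv : 1
-9   : 1 -9
mul  : -9
12   : -9 12
idiv : 0
-4   : 0 -4
sub  : 4
-3   : 4 -3
add  : 1
8    : 1 8
8    : 1 8 8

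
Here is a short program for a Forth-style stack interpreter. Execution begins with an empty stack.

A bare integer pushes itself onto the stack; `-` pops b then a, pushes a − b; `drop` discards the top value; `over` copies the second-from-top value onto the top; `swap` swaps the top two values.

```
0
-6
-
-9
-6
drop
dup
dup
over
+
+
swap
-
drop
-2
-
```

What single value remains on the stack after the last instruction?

8

0    -> 0
-6   -> 0 -6
-    -> 6
-9   -> 6 -9
-6   -> 6 -9 -6
drop -> 6 -9
dup  -> 6 -9 -9
dup  -> 6 -9 -9 -9
over -> 6 -9 -9 -9 -9
+    -> 6 -9 -9 -18
+    -> 6 -9 -27
swap -> 6 -27 -9
-    -> 6 -18
drop -> 6
-2   -> 6 -2
-    -> 8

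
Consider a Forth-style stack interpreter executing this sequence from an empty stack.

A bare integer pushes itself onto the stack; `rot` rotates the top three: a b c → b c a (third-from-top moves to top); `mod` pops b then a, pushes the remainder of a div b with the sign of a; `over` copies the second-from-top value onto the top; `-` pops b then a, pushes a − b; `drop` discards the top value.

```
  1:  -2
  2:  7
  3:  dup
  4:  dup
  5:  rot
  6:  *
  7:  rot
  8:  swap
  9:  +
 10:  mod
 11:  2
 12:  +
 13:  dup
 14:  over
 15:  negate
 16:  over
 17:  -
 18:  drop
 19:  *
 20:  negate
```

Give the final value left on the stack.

-81

-2      [-2]
7       [-2, 7]
dup     [-2, 7, 7]
dup     [-2, 7, 7, 7]
rot     [-2, 7, 7, 7]
*       [-2, 7, 49]
rot     [7, 49, -2]
swap    [7, -2, 49]
+       [7, 47]
mod     [7]
2       [7, 2]
+       [9]
dup     [9, 9]
over    [9, 9, 9]
negate  [9, 9, -9]
over    [9, 9, -9, 9]
-       [9, 9, -18]
drop    [9, 9]
*       [81]
negate  [-81]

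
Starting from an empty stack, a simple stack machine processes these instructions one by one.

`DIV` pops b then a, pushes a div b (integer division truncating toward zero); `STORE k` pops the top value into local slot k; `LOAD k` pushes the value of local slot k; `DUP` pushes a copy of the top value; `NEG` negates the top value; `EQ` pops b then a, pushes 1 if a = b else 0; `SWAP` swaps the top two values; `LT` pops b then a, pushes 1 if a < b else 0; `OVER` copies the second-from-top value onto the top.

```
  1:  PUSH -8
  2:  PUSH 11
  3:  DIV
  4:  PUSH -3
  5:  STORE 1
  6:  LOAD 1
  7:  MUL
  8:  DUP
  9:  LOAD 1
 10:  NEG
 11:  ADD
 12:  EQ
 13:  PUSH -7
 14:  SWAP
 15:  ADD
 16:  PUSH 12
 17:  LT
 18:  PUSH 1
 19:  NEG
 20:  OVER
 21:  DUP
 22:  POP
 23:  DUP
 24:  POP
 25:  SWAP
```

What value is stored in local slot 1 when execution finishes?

PUSH -8 : -8
PUSH 11 : -8 11
DIV     : 0
PUSH -3 : 0 -3
STORE 1 : 0
LOAD 1  : 0 -3
MUL     : 0
DUP     : 0 0
LOAD 1  : 0 0 -3
NEG     : 0 0 3
ADD     : 0 3
EQ      : 0
PUSH -7 : 0 -7
SWAP    : -7 0
ADD     : -7
PUSH 12 : -7 12
LT      : 1
PUSH 1  : 1 1
NEG     : 1 -1
OVER    : 1 -1 1
DUP     : 1 -1 1 1
POP     : 1 -1 1
DUP     : 1 -1 1 1
POP     : 1 -1 1
SWAP    : 1 1 -1

-3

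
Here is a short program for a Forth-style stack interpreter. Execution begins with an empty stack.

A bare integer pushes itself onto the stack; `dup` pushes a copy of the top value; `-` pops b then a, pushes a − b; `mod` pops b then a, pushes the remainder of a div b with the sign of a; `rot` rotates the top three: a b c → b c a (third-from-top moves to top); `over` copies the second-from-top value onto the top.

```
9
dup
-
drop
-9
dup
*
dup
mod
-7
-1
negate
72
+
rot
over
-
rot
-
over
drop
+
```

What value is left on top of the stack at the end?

9      → [9]
dup    → [9, 9]
-      → [0]
drop   → []
-9     → [-9]
dup    → [-9, -9]
*      → [81]
dup    → [81, 81]
mod    → [0]
-7     → [0, -7]
-1     → [0, -7, -1]
negate → [0, -7, 1]
72     → [0, -7, 1, 72]
+      → [0, -7, 73]
rot    → [-7, 73, 0]
over   → [-7, 73, 0, 73]
-      → [-7, 73, -73]
rot    → [73, -73, -7]
-      → [73, -66]
over   → [73, -66, 73]
drop   → [73, -66]
+      → [7]

7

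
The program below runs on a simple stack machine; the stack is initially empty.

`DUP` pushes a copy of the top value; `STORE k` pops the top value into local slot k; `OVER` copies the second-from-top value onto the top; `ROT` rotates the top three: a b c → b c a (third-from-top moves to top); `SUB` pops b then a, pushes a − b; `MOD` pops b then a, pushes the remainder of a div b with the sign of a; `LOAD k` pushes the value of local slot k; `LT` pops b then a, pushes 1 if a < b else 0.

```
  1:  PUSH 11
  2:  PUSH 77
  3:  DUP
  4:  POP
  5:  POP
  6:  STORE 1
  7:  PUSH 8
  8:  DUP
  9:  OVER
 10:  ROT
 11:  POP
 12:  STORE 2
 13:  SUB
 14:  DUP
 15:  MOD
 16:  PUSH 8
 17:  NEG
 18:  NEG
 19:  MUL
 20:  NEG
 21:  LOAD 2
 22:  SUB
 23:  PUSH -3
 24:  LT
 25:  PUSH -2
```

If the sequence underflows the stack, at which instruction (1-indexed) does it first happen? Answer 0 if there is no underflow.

PUSH 11  11
PUSH 77  11 77
DUP      11 77 77
POP      11 77
POP      11
STORE 1  (empty)
PUSH 8   8
DUP      8 8
OVER     8 8 8
ROT      8 8 8
POP      8 8
STORE 2  8
SUB  — needs 2 operands, stack has 1 → underflow

13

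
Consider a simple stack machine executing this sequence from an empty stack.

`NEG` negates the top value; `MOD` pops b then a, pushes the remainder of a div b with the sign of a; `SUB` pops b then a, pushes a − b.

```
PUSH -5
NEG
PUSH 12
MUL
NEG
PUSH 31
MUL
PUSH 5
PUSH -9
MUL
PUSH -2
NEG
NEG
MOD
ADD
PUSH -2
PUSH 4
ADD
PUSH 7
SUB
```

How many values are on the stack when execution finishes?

PUSH -5 -> [-5]
NEG     -> [5]
PUSH 12 -> [5, 12]
MUL     -> [60]
NEG     -> [-60]
PUSH 31 -> [-60, 31]
MUL     -> [-1860]
PUSH 5  -> [-1860, 5]
PUSH -9 -> [-1860, 5, -9]
MUL     -> [-1860, -45]
PUSH -2 -> [-1860, -45, -2]
NEG     -> [-1860, -45, 2]
NEG     -> [-1860, -45, -2]
MOD     -> [-1860, -1]
ADD     -> [-1861]
PUSH -2 -> [-1861, -2]
PUSH 4  -> [-1861, -2, 4]
ADD     -> [-1861, 2]
PUSH 7  -> [-1861, 2, 7]
SUB     -> [-1861, -5]

2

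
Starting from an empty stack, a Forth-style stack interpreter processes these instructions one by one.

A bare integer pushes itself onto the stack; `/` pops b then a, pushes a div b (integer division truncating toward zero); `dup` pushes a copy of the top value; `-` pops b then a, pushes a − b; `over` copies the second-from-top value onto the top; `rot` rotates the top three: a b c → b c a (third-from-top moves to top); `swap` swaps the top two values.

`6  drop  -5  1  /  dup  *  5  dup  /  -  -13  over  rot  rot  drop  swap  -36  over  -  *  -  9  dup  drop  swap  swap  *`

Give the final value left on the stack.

13176

6    -> 6
drop -> (empty)
-5   -> -5
1    -> -5 1
/    -> -5
dup  -> -5 -5
*    -> 25
5    -> 25 5
dup  -> 25 5 5
/    -> 25 1
-    -> 24
-13  -> 24 -13
over -> 24 -13 24
rot  -> -13 24 24
rot  -> 24 24 -13
drop -> 24 24
swap -> 24 24
-36  -> 24 24 -36
over -> 24 24 -36 24
-    -> 24 24 -60
*    -> 24 -1440
-    -> 1464
9    -> 1464 9
dup  -> 1464 9 9
drop -> 1464 9
swap -> 9 1464
swap -> 1464 9
*    -> 13176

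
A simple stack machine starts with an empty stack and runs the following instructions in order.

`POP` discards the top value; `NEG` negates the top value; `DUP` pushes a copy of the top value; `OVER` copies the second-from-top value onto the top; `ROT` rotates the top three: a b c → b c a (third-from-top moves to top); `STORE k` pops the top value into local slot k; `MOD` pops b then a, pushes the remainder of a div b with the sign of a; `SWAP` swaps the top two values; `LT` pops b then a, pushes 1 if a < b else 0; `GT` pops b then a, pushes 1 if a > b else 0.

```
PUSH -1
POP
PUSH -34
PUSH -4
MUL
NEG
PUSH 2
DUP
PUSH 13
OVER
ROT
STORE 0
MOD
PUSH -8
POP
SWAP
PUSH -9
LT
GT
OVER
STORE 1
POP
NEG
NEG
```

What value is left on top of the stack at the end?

-136

PUSH -1  → [-1]
POP      → []
PUSH -34 → [-34]
PUSH -4  → [-34, -4]
MUL      → [136]
NEG      → [-136]
PUSH 2   → [-136, 2]
DUP      → [-136, 2, 2]
PUSH 13  → [-136, 2, 2, 13]
OVER     → [-136, 2, 2, 13, 2]
ROT      → [-136, 2, 13, 2, 2]
STORE 0  → [-136, 2, 13, 2]
MOD      → [-136, 2, 1]
PUSH -8  → [-136, 2, 1, -8]
POP      → [-136, 2, 1]
SWAP     → [-136, 1, 2]
PUSH -9  → [-136, 1, 2, -9]
LT       → [-136, 1, 0]
GT       → [-136, 1]
OVER     → [-136, 1, -136]
STORE 1  → [-136, 1]
POP      → [-136]
NEG      → [136]
NEG      → [-136]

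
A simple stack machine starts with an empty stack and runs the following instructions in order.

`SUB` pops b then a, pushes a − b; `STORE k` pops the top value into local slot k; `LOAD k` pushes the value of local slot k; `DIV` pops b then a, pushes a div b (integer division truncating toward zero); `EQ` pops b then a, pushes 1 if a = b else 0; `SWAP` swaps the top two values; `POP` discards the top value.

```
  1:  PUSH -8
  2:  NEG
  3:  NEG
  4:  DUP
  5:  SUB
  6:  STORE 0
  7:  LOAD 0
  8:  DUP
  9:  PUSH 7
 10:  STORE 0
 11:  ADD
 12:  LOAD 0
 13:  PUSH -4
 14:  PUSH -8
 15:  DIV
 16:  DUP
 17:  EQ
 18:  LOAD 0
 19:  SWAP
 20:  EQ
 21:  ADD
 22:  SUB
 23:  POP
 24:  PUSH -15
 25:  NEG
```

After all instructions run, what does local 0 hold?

7

PUSH -8  -> -8
NEG      -> 8
NEG      -> -8
DUP      -> -8 -8
SUB      -> 0
STORE 0  -> (empty)
LOAD 0   -> 0
DUP      -> 0 0
PUSH 7   -> 0 0 7
STORE 0  -> 0 0
ADD      -> 0
LOAD 0   -> 0 7
PUSH -4  -> 0 7 -4
PUSH -8  -> 0 7 -4 -8
DIV      -> 0 7 0
DUP      -> 0 7 0 0
EQ       -> 0 7 1
LOAD 0   -> 0 7 1 7
SWAP     -> 0 7 7 1
EQ       -> 0 7 0
ADD      -> 0 7
SUB      -> -7
POP      -> (empty)
PUSH -15 -> -15
NEG      -> 15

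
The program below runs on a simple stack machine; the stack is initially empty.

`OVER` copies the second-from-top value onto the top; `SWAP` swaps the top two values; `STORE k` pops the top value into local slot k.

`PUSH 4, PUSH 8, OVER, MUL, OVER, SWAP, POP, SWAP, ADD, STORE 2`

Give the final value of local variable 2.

8

PUSH 4   [4]
PUSH 8   [4, 8]
OVER     [4, 8, 4]
MUL      [4, 32]
OVER     [4, 32, 4]
SWAP     [4, 4, 32]
POP      [4, 4]
SWAP     [4, 4]
ADD      [8]
STORE 2  []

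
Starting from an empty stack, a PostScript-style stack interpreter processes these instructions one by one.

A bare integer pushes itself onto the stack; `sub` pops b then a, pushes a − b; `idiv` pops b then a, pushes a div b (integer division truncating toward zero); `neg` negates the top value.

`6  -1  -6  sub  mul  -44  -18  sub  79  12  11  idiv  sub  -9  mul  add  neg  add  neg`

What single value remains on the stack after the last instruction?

6     6
-1    6 -1
-6    6 -1 -6
sub   6 5
mul   30
-44   30 -44
-18   30 -44 -18
sub   30 -26
79    30 -26 79
12    30 -26 79 12
11    30 -26 79 12 11
idiv  30 -26 79 1
sub   30 -26 78
-9    30 -26 78 -9
mul   30 -26 -702
add   30 -728
neg   30 728
add   758
neg   -758

-758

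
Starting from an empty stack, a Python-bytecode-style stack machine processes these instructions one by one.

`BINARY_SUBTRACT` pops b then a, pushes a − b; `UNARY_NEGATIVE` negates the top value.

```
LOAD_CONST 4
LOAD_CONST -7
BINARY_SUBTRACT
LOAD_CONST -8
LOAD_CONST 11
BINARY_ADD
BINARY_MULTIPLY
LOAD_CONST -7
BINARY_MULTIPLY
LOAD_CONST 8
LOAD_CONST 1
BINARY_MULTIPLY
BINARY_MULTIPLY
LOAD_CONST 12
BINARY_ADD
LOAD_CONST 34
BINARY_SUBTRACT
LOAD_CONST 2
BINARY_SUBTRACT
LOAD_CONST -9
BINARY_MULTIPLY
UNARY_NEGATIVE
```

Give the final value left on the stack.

LOAD_CONST 4     [4]
LOAD_CONST -7    [4, -7]
BINARY_SUBTRACT  [11]
LOAD_CONST -8    [11, -8]
LOAD_CONST 11    [11, -8, 11]
BINARY_ADD       [11, 3]
BINARY_MULTIPLY  [33]
LOAD_CONST -7    [33, -7]
BINARY_MULTIPLY  [-231]
LOAD_CONST 8     [-231, 8]
LOAD_CONST 1     [-231, 8, 1]
BINARY_MULTIPLY  [-231, 8]
BINARY_MULTIPLY  [-1848]
LOAD_CONST 12    [-1848, 12]
BINARY_ADD       [-1836]
LOAD_CONST 34    [-1836, 34]
BINARY_SUBTRACT  [-1870]
LOAD_CONST 2     [-1870, 2]
BINARY_SUBTRACT  [-1872]
LOAD_CONST -9    [-1872, -9]
BINARY_MULTIPLY  [16848]
UNARY_NEGATIVE   [-16848]

-16848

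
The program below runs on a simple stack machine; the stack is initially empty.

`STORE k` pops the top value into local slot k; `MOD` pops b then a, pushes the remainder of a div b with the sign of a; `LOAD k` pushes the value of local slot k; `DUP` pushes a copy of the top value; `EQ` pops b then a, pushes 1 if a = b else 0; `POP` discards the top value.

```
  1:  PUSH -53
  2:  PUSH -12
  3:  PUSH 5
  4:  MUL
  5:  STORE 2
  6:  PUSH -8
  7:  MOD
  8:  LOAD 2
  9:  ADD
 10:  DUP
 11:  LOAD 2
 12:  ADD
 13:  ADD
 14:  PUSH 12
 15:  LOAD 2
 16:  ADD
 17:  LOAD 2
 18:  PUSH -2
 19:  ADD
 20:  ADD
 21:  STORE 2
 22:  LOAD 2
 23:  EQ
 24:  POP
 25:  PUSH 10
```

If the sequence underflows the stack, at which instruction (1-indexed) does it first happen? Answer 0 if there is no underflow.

PUSH -53  -53
PUSH -12  -53 -12
PUSH 5    -53 -12 5
MUL       -53 -60
STORE 2   -53
PUSH -8   -53 -8
MOD       -5
LOAD 2    -5 -60
ADD       -65
DUP       -65 -65
LOAD 2    -65 -65 -60
ADD       -65 -125
ADD       -190
PUSH 12   -190 12
LOAD 2    -190 12 -60
ADD       -190 -48
LOAD 2    -190 -48 -60
PUSH -2   -190 -48 -60 -2
ADD       -190 -48 -62
ADD       -190 -110
STORE 2   -190
LOAD 2    -190 -110
EQ        0
POP       (empty)
PUSH 10   10

0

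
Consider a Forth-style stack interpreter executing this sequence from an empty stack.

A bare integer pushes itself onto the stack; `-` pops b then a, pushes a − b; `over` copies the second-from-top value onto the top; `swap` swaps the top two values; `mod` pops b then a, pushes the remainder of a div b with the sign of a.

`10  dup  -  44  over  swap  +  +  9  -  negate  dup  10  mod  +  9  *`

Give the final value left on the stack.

-360

10     → 10
dup    → 10 10
-      → 0
44     → 0 44
over   → 0 44 0
swap   → 0 0 44
+      → 0 44
+      → 44
9      → 44 9
-      → 35
negate → -35
dup    → -35 -35
10     → -35 -35 10
mod    → -35 -5
+      → -40
9      → -40 9
*      → -360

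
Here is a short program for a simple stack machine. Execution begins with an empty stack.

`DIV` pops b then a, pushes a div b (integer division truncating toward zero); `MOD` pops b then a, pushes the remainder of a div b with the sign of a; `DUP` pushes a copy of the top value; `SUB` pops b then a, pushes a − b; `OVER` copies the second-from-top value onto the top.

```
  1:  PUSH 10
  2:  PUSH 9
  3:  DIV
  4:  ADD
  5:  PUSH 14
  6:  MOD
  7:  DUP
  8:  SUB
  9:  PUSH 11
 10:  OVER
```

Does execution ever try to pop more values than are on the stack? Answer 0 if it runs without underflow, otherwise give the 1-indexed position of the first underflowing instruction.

PUSH 10 -> 10
PUSH 9  -> 10 9
DIV     -> 1
ADD  — needs 2 operands, stack has 1 → underflow

4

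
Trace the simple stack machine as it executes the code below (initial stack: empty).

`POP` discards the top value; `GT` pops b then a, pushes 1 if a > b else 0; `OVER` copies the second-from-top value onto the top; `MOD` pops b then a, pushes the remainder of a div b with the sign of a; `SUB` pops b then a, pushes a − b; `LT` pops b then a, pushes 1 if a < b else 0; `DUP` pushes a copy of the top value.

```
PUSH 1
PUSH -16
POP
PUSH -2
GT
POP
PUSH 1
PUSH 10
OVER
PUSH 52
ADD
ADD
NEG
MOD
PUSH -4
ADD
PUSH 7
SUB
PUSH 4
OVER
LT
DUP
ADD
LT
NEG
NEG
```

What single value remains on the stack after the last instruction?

PUSH 1   : 1
PUSH -16 : 1 -16
POP      : 1
PUSH -2  : 1 -2
GT       : 1
POP      : (empty)
PUSH 1   : 1
PUSH 10  : 1 10
OVER     : 1 10 1
PUSH 52  : 1 10 1 52
ADD      : 1 10 53
ADD      : 1 63
NEG      : 1 -63
MOD      : 1
PUSH -4  : 1 -4
ADD      : -3
PUSH 7   : -3 7
SUB      : -10
PUSH 4   : -10 4
OVER     : -10 4 -10
LT       : -10 0
DUP      : -10 0 0
ADD      : -10 0
LT       : 1
NEG      : -1
NEG      : 1

1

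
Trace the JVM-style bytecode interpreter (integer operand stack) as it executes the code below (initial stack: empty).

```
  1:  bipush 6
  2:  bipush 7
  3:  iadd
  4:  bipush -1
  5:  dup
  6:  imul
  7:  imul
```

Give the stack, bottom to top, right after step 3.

[13]

bipush 6 → 6
bipush 7 → 6 7
iadd     → 13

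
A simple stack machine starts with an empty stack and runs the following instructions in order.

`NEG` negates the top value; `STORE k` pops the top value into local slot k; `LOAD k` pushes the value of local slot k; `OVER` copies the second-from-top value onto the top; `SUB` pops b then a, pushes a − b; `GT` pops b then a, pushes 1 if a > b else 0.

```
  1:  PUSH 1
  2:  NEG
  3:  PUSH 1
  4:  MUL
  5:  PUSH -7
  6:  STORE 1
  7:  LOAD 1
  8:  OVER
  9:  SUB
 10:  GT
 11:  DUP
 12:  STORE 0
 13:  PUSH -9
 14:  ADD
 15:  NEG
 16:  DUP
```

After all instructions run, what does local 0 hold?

1

PUSH 1  → [1]
NEG     → [-1]
PUSH 1  → [-1, 1]
MUL     → [-1]
PUSH -7 → [-1, -7]
STORE 1 → [-1]
LOAD 1  → [-1, -7]
OVER    → [-1, -7, -1]
SUB     → [-1, -6]
GT      → [1]
DUP     → [1, 1]
STORE 0 → [1]
PUSH -9 → [1, -9]
ADD     → [-8]
NEG     → [8]
DUP     → [8, 8]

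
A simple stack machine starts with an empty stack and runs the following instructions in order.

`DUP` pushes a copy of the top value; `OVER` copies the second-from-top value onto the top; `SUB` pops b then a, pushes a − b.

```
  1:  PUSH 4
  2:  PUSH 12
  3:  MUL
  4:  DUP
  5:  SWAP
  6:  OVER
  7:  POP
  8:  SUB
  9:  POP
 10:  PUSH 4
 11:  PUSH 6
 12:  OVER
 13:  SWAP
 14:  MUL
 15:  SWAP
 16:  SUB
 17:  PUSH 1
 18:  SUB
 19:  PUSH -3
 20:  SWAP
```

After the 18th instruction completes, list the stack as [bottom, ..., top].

PUSH 4   [4]
PUSH 12  [4, 12]
MUL      [48]
DUP      [48, 48]
SWAP     [48, 48]
OVER     [48, 48, 48]
POP      [48, 48]
SUB      [0]
POP      []
PUSH 4   [4]
PUSH 6   [4, 6]
OVER     [4, 6, 4]
SWAP     [4, 4, 6]
MUL      [4, 24]
SWAP     [24, 4]
SUB      [20]
PUSH 1   [20, 1]
SUB      [19]

[19]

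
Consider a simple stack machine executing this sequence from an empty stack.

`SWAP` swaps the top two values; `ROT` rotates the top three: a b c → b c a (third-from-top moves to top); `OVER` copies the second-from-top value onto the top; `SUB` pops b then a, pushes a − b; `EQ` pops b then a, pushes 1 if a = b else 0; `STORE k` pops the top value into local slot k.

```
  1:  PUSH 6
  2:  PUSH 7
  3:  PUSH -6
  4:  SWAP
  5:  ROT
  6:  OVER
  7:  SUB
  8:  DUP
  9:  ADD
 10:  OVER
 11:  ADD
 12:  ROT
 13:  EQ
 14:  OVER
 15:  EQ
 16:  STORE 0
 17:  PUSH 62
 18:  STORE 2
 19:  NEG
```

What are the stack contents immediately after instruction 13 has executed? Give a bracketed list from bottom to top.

[7, 0]

PUSH 6  : 6
PUSH 7  : 6 7
PUSH -6 : 6 7 -6
SWAP    : 6 -6 7
ROT     : -6 7 6
OVER    : -6 7 6 7
SUB     : -6 7 -1
DUP     : -6 7 -1 -1
ADD     : -6 7 -2
OVER    : -6 7 -2 7
ADD     : -6 7 5
ROT     : 7 5 -6
EQ      : 7 0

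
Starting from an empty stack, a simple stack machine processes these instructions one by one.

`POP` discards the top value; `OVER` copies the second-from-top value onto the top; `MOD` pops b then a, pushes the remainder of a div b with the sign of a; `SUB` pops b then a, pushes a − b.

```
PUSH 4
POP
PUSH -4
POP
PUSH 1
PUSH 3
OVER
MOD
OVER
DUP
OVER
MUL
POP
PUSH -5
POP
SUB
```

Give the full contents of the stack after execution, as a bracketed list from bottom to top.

[1, -1]

PUSH 4  -> [4]
POP     -> []
PUSH -4 -> [-4]
POP     -> []
PUSH 1  -> [1]
PUSH 3  -> [1, 3]
OVER    -> [1, 3, 1]
MOD     -> [1, 0]
OVER    -> [1, 0, 1]
DUP     -> [1, 0, 1, 1]
OVER    -> [1, 0, 1, 1, 1]
MUL     -> [1, 0, 1, 1]
POP     -> [1, 0, 1]
PUSH -5 -> [1, 0, 1, -5]
POP     -> [1, 0, 1]
SUB     -> [1, -1]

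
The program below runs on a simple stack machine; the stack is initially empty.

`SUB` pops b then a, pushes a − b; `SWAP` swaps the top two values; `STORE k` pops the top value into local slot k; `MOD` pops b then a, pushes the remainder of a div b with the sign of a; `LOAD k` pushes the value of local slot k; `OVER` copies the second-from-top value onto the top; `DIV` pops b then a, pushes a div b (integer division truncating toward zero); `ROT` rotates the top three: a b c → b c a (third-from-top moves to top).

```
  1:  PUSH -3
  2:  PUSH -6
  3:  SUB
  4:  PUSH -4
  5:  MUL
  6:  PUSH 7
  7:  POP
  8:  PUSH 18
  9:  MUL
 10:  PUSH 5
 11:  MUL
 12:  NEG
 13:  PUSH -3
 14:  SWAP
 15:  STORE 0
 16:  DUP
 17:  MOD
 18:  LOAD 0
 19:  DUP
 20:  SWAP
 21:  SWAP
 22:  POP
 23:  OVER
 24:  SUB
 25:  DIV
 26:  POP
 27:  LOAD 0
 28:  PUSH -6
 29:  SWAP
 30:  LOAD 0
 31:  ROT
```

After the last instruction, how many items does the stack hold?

3

PUSH -3 → [-3]
PUSH -6 → [-3, -6]
SUB     → [3]
PUSH -4 → [3, -4]
MUL     → [-12]
PUSH 7  → [-12, 7]
POP     → [-12]
PUSH 18 → [-12, 18]
MUL     → [-216]
PUSH 5  → [-216, 5]
MUL     → [-1080]
NEG     → [1080]
PUSH -3 → [1080, -3]
SWAP    → [-3, 1080]
STORE 0 → [-3]
DUP     → [-3, -3]
MOD     → [0]
LOAD 0  → [0, 1080]
DUP     → [0, 1080, 1080]
SWAP    → [0, 1080, 1080]
SWAP    → [0, 1080, 1080]
POP     → [0, 1080]
OVER    → [0, 1080, 0]
SUB     → [0, 1080]
DIV     → [0]
POP     → []
LOAD 0  → [1080]
PUSH -6 → [1080, -6]
SWAP    → [-6, 1080]
LOAD 0  → [-6, 1080, 1080]
ROT     → [1080, 1080, -6]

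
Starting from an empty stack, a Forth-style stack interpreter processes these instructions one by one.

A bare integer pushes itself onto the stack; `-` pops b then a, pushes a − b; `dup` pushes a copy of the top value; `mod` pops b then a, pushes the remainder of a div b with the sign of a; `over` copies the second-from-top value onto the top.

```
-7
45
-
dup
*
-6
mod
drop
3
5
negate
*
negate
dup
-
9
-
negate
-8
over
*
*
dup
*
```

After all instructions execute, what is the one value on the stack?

419904

-7     → [-7]
45     → [-7, 45]
-      → [-52]
dup    → [-52, -52]
*      → [2704]
-6     → [2704, -6]
mod    → [4]
drop   → []
3      → [3]
5      → [3, 5]
negate → [3, -5]
*      → [-15]
negate → [15]
dup    → [15, 15]
-      → [0]
9      → [0, 9]
-      → [-9]
negate → [9]
-8     → [9, -8]
over   → [9, -8, 9]
*      → [9, -72]
*      → [-648]
dup    → [-648, -648]
*      → [419904]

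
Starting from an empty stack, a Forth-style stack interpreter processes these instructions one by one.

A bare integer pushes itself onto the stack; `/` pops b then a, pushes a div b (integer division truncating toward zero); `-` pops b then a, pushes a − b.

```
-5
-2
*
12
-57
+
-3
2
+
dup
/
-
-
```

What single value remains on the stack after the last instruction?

56

-5  : [-5]
-2  : [-5, -2]
*   : [10]
12  : [10, 12]
-57 : [10, 12, -57]
+   : [10, -45]
-3  : [10, -45, -3]
2   : [10, -45, -3, 2]
+   : [10, -45, -1]
dup : [10, -45, -1, -1]
/   : [10, -45, 1]
-   : [10, -46]
-   : [56]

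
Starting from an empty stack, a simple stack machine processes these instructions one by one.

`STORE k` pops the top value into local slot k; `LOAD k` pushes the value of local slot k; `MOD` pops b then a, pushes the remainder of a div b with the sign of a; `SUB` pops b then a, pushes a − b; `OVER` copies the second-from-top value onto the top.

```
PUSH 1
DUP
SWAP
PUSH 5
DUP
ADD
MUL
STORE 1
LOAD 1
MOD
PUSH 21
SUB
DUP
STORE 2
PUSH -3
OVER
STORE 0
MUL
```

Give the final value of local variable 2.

-20

PUSH 1  : 1
DUP     : 1 1
SWAP    : 1 1
PUSH 5  : 1 1 5
DUP     : 1 1 5 5
ADD     : 1 1 10
MUL     : 1 10
STORE 1 : 1
LOAD 1  : 1 10
MOD     : 1
PUSH 21 : 1 21
SUB     : -20
DUP     : -20 -20
STORE 2 : -20
PUSH -3 : -20 -3
OVER    : -20 -3 -20
STORE 0 : -20 -3
MUL     : 60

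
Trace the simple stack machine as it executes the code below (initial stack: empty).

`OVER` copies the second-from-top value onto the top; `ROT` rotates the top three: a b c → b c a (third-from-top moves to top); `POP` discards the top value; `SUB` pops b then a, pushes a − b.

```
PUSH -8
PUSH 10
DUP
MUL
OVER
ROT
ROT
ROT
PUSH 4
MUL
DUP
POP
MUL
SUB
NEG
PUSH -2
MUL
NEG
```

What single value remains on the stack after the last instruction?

PUSH -8 → [-8]
PUSH 10 → [-8, 10]
DUP     → [-8, 10, 10]
MUL     → [-8, 100]
OVER    → [-8, 100, -8]
ROT     → [100, -8, -8]
ROT     → [-8, -8, 100]
ROT     → [-8, 100, -8]
PUSH 4  → [-8, 100, -8, 4]
MUL     → [-8, 100, -32]
DUP     → [-8, 100, -32, -32]
POP     → [-8, 100, -32]
MUL     → [-8, -3200]
SUB     → [3192]
NEG     → [-3192]
PUSH -2 → [-3192, -2]
MUL     → [6384]
NEG     → [-6384]

-6384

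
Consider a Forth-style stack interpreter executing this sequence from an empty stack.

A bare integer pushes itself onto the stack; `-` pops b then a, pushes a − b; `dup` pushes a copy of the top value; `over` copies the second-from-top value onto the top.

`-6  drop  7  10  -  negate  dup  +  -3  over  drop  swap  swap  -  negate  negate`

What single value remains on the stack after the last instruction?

-6      [-6]
drop    []
7       [7]
10      [7, 10]
-       [-3]
negate  [3]
dup     [3, 3]
+       [6]
-3      [6, -3]
over    [6, -3, 6]
drop    [6, -3]
swap    [-3, 6]
swap    [6, -3]
-       [9]
negate  [-9]
negate  [9]

9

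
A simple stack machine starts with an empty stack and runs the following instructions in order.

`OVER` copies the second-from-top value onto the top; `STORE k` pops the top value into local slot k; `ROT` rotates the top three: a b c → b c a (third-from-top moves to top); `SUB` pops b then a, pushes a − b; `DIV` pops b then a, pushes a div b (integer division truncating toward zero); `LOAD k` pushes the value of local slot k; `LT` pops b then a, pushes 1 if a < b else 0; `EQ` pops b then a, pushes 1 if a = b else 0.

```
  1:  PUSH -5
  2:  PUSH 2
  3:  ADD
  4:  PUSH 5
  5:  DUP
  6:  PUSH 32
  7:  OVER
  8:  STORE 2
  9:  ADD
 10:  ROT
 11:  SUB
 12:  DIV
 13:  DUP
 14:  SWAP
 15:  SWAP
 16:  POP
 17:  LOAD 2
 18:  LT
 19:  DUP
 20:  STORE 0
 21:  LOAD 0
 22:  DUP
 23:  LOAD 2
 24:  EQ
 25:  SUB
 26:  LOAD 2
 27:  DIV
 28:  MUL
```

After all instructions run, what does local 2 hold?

5

PUSH -5  -5
PUSH 2   -5 2
ADD      -3
PUSH 5   -3 5
DUP      -3 5 5
PUSH 32  -3 5 5 32
OVER     -3 5 5 32 5
STORE 2  -3 5 5 32
ADD      -3 5 37
ROT      5 37 -3
SUB      5 40
DIV      0
DUP      0 0
SWAP     0 0
SWAP     0 0
POP      0
LOAD 2   0 5
LT       1
DUP      1 1
STORE 0  1
LOAD 0   1 1
DUP      1 1 1
LOAD 2   1 1 1 5
EQ       1 1 0
SUB      1 1
LOAD 2   1 1 5
DIV      1 0
MUL      0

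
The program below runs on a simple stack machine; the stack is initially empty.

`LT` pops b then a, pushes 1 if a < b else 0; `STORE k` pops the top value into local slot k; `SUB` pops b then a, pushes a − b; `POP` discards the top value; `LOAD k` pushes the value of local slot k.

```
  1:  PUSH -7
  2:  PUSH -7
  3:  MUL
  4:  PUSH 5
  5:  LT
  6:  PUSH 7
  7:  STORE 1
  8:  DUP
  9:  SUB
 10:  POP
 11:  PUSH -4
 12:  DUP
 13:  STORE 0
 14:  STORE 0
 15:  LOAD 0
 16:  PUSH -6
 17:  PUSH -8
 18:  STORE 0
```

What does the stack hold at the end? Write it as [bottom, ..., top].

[-4, -6]

PUSH -7 : [-7]
PUSH -7 : [-7, -7]
MUL     : [49]
PUSH 5  : [49, 5]
LT      : [0]
PUSH 7  : [0, 7]
STORE 1 : [0]
DUP     : [0, 0]
SUB     : [0]
POP     : []
PUSH -4 : [-4]
DUP     : [-4, -4]
STORE 0 : [-4]
STORE 0 : []
LOAD 0  : [-4]
PUSH -6 : [-4, -6]
PUSH -8 : [-4, -6, -8]
STORE 0 : [-4, -6]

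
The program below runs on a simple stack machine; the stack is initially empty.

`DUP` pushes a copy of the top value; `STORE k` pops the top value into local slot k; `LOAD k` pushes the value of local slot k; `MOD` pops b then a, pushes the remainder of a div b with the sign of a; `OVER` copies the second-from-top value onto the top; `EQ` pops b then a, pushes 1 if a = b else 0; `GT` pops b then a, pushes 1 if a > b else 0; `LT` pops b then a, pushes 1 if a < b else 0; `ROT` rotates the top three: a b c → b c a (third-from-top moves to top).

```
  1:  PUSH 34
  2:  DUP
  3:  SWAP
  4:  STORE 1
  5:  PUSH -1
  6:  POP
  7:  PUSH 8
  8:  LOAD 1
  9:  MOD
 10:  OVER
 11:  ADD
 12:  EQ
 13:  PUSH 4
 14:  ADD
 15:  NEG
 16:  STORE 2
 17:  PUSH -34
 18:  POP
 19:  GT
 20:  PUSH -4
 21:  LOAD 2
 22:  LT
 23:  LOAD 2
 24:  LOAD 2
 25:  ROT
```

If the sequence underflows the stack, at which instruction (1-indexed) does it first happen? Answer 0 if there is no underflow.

19

PUSH 34  -> [34]
DUP      -> [34, 34]
SWAP     -> [34, 34]
STORE 1  -> [34]
PUSH -1  -> [34, -1]
POP      -> [34]
PUSH 8   -> [34, 8]
LOAD 1   -> [34, 8, 34]
MOD      -> [34, 8]
OVER     -> [34, 8, 34]
ADD      -> [34, 42]
EQ       -> [0]
PUSH 4   -> [0, 4]
ADD      -> [4]
NEG      -> [-4]
STORE 2  -> []
PUSH -34 -> [-34]
POP      -> []
GT  — needs 2 operands, stack has 0 → underflow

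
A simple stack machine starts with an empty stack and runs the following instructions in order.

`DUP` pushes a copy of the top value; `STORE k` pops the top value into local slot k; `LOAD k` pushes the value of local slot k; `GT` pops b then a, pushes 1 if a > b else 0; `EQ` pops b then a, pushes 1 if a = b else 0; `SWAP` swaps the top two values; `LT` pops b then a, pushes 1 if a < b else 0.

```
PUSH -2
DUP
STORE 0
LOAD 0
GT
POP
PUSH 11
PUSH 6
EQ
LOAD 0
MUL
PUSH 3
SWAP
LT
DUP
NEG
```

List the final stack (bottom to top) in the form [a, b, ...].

PUSH -2 : [-2]
DUP     : [-2, -2]
STORE 0 : [-2]
LOAD 0  : [-2, -2]
GT      : [0]
POP     : []
PUSH 11 : [11]
PUSH 6  : [11, 6]
EQ      : [0]
LOAD 0  : [0, -2]
MUL     : [0]
PUSH 3  : [0, 3]
SWAP    : [3, 0]
LT      : [0]
DUP     : [0, 0]
NEG     : [0, 0]

[0, 0]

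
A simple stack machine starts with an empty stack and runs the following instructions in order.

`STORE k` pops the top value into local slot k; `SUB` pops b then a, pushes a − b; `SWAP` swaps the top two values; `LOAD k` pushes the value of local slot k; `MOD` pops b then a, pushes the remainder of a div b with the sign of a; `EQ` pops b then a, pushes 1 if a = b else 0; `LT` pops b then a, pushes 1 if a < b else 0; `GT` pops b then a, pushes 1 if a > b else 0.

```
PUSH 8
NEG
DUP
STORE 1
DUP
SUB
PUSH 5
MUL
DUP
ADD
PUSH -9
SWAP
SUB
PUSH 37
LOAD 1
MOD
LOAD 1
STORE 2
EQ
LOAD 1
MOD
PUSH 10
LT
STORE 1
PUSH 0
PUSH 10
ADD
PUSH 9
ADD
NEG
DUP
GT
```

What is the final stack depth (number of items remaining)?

1

PUSH 8   [8]
NEG      [-8]
DUP      [-8, -8]
STORE 1  [-8]
DUP      [-8, -8]
SUB      [0]
PUSH 5   [0, 5]
MUL      [0]
DUP      [0, 0]
ADD      [0]
PUSH -9  [0, -9]
SWAP     [-9, 0]
SUB      [-9]
PUSH 37  [-9, 37]
LOAD 1   [-9, 37, -8]
MOD      [-9, 5]
LOAD 1   [-9, 5, -8]
STORE 2  [-9, 5]
EQ       [0]
LOAD 1   [0, -8]
MOD      [0]
PUSH 10  [0, 10]
LT       [1]
STORE 1  []
PUSH 0   [0]
PUSH 10  [0, 10]
ADD      [10]
PUSH 9   [10, 9]
ADD      [19]
NEG      [-19]
DUP      [-19, -19]
GT       [0]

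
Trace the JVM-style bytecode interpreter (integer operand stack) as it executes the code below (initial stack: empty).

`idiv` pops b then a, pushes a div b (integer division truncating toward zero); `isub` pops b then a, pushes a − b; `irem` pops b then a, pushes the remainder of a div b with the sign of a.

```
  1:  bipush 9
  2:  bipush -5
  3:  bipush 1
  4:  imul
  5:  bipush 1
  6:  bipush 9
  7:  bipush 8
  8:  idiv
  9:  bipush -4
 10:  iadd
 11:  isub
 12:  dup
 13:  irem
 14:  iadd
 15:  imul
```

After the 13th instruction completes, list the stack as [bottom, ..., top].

bipush 9  → 9
bipush -5 → 9 -5
bipush 1  → 9 -5 1
imul      → 9 -5
bipush 1  → 9 -5 1
bipush 9  → 9 -5 1 9
bipush 8  → 9 -5 1 9 8
idiv      → 9 -5 1 1
bipush -4 → 9 -5 1 1 -4
iadd      → 9 -5 1 -3
isub      → 9 -5 4
dup       → 9 -5 4 4
irem      → 9 -5 0

[9, -5, 0]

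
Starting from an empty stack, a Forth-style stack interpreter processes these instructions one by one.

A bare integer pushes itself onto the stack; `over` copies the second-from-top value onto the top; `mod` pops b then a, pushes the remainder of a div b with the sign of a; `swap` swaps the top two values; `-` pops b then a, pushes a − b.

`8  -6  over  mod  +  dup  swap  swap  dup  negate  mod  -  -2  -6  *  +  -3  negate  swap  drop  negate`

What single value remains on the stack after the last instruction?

8      → [8]
-6     → [8, -6]
over   → [8, -6, 8]
mod    → [8, -6]
+      → [2]
dup    → [2, 2]
swap   → [2, 2]
swap   → [2, 2]
dup    → [2, 2, 2]
negate → [2, 2, -2]
mod    → [2, 0]
-      → [2]
-2     → [2, -2]
-6     → [2, -2, -6]
*      → [2, 12]
+      → [14]
-3     → [14, -3]
negate → [14, 3]
swap   → [3, 14]
drop   → [3]
negate → [-3]

-3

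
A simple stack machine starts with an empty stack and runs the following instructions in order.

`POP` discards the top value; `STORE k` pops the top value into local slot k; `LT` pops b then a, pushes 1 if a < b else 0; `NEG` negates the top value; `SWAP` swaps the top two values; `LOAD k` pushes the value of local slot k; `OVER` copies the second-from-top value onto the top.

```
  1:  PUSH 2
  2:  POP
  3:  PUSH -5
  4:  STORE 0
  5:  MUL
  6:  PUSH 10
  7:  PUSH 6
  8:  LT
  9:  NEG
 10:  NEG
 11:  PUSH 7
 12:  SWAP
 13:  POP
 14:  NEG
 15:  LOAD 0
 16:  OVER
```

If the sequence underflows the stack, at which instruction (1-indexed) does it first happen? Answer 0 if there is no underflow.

5

PUSH 2  -> [2]
POP     -> []
PUSH -5 -> [-5]
STORE 0 -> []
MUL  — needs 2 operands, stack has 0 → underflow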